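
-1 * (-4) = 4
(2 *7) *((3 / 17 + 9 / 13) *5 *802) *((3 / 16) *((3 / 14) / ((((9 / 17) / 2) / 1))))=96240 / 13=7403.08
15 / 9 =5 / 3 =1.67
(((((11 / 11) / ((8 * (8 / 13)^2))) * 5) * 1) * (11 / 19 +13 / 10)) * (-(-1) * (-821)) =-49533393 / 19456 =-2545.92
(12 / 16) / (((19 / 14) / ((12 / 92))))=63 / 874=0.07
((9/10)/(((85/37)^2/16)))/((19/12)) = 1182816/686375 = 1.72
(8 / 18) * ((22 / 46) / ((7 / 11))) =484 / 1449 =0.33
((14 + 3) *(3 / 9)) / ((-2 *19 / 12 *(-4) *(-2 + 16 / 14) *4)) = -119 / 912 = -0.13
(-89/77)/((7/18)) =-1602/539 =-2.97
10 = 10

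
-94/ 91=-1.03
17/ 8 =2.12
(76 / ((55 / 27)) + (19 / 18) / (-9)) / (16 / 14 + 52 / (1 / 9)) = 2319653 / 29260440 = 0.08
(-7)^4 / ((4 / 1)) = 2401 / 4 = 600.25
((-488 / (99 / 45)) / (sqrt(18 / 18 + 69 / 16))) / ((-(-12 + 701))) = 1952 * sqrt(85) / 128843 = 0.14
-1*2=-2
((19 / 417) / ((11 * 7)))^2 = 361 / 1030987881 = 0.00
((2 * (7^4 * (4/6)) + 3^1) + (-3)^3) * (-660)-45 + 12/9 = -6291251/3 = -2097083.67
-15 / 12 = -5 / 4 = -1.25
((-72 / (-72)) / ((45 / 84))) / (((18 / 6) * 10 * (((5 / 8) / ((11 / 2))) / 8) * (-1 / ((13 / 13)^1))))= -4928 / 1125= -4.38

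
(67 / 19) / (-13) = -67 / 247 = -0.27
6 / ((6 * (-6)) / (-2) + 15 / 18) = 36 / 113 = 0.32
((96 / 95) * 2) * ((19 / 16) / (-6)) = -2 / 5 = -0.40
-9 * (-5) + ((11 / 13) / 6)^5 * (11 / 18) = 2338613009641 / 51969138624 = 45.00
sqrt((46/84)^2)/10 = 23/420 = 0.05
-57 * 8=-456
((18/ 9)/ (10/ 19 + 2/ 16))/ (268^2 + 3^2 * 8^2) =19/ 447975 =0.00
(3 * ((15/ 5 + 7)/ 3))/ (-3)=-10/ 3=-3.33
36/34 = 18/17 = 1.06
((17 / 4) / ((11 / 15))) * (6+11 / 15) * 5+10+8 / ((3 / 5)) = 28835 / 132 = 218.45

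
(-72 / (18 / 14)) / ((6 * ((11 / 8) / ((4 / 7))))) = -128 / 33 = -3.88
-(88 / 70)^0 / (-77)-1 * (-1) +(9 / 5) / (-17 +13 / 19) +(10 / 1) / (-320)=1664053 / 1909600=0.87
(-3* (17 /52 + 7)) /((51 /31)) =-11811 /884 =-13.36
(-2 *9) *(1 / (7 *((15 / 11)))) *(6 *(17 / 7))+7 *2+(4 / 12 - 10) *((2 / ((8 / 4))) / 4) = -46729 / 2940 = -15.89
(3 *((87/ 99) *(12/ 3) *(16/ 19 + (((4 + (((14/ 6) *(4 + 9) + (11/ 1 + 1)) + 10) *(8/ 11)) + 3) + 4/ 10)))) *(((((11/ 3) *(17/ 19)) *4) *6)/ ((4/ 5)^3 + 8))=1022334100/ 226347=4516.67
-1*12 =-12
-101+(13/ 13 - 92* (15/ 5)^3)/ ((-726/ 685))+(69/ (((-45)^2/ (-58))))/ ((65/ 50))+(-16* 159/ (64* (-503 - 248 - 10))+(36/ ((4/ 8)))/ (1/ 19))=2332441063903/ 646408620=3608.31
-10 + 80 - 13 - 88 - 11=-42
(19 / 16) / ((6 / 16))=19 / 6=3.17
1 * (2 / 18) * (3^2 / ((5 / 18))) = 18 / 5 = 3.60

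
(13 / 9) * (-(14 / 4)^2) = -637 / 36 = -17.69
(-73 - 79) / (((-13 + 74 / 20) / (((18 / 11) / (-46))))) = -4560 / 7843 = -0.58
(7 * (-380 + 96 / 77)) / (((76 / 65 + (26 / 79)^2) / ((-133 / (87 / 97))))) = 307738.43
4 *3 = 12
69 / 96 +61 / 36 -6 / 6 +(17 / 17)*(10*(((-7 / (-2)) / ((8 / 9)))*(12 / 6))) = 23087 / 288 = 80.16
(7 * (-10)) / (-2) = 35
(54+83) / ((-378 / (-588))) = 1918 / 9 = 213.11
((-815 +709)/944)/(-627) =53/295944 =0.00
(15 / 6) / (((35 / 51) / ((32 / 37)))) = 816 / 259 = 3.15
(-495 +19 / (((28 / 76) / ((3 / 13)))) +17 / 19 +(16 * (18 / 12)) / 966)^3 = -7050082953808572765625 / 62888102030663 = -112105195.20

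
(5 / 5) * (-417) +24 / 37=-15405 / 37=-416.35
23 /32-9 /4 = -49 /32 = -1.53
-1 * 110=-110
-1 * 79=-79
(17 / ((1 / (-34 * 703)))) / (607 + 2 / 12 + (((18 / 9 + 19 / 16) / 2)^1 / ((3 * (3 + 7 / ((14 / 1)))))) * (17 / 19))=-2594036256 / 3877019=-669.08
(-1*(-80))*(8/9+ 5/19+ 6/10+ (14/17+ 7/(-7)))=126.05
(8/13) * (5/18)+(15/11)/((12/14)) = 4535/2574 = 1.76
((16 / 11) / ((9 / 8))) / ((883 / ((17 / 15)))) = 2176 / 1311255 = 0.00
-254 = -254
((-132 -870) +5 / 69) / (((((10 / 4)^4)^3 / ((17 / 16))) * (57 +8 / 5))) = -300866816 / 987158203125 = -0.00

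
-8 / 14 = -4 / 7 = -0.57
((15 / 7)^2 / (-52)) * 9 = -2025 / 2548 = -0.79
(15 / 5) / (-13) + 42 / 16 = 249 / 104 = 2.39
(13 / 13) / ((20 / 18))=9 / 10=0.90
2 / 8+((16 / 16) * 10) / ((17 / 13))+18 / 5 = 11.50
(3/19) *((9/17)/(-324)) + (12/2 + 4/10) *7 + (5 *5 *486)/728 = 27110326/440895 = 61.49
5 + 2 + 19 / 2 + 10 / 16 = 137 / 8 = 17.12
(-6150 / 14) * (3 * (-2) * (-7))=-18450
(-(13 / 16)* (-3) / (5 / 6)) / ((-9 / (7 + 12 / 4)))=-13 / 4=-3.25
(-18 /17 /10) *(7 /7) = -9 /85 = -0.11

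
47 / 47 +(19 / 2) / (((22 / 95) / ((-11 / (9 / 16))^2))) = 15688.90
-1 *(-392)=392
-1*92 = -92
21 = 21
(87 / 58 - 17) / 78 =-31 / 156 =-0.20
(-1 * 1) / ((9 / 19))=-19 / 9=-2.11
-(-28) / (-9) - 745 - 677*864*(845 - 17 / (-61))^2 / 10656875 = -14263007923255463 / 356888086875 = -39964.93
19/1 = 19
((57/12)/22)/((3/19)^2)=6859/792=8.66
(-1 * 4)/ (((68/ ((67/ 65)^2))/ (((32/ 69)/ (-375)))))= 143648/ 1858471875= 0.00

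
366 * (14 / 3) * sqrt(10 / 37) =1708 * sqrt(370) / 37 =887.95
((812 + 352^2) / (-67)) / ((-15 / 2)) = 83144 / 335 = 248.19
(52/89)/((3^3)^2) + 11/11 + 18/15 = 713951/324405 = 2.20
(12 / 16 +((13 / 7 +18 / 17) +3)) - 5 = 793 / 476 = 1.67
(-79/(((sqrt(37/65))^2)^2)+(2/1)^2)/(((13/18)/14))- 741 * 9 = -201419541/17797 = -11317.61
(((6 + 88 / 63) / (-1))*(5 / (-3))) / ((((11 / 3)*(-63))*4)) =-1165 / 87318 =-0.01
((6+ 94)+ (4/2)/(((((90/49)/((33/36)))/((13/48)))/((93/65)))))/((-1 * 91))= -333593/302400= -1.10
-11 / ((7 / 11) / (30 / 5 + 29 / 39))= -31823 / 273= -116.57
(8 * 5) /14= 20 /7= 2.86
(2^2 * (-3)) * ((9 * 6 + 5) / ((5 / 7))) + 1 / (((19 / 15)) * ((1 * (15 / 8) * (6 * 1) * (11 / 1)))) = -3107392 / 3135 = -991.19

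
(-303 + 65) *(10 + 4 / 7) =-2516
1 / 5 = 0.20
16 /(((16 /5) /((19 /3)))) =31.67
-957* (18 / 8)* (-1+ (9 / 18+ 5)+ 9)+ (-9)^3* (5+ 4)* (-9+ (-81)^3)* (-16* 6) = -2677896002151 / 8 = -334737000268.88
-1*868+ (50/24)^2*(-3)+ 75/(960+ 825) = -5032151/5712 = -880.98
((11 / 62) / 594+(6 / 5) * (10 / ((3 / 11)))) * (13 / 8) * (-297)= -21065759 / 992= -21235.64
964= 964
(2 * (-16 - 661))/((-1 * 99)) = 1354/99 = 13.68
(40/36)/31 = 10/279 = 0.04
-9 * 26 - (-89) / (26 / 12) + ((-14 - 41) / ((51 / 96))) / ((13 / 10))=-60236 / 221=-272.56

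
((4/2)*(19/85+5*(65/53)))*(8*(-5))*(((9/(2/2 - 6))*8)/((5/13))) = 19036.31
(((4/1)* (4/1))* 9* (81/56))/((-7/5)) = -7290/49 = -148.78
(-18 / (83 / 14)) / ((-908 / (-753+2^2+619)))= -8190 / 18841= -0.43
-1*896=-896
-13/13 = -1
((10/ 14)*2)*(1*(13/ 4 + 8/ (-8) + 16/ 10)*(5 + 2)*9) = 693/ 2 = 346.50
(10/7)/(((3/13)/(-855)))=-37050/7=-5292.86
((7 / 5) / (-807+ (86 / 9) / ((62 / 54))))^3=-29791 / 5531146894125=-0.00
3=3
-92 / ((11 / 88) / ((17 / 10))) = -6256 / 5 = -1251.20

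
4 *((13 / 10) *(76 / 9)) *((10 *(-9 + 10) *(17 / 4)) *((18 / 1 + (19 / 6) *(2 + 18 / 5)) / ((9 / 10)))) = 18005312 / 243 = 74095.93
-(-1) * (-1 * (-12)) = 12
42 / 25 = 1.68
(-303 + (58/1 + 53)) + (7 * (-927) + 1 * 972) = -5709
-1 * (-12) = 12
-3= -3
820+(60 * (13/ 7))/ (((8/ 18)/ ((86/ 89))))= 661790/ 623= 1062.26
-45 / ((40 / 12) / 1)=-27 / 2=-13.50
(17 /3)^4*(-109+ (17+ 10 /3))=-91426.28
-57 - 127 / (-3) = -44 / 3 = -14.67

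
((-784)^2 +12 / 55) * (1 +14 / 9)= 777540116 / 495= 1570788.11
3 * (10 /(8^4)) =0.01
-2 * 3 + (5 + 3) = 2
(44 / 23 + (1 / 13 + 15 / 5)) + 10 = 4482 / 299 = 14.99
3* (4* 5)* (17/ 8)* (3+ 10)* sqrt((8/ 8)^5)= 1657.50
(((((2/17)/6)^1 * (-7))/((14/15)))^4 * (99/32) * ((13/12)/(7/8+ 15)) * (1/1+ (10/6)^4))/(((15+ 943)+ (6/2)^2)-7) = 6309875/7038406877184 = 0.00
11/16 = 0.69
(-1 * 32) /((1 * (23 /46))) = -64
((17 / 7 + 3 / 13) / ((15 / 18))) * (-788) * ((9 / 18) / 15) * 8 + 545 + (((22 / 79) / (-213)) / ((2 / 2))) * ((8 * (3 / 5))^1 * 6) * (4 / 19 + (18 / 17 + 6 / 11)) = -517873656591 / 4121633425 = -125.65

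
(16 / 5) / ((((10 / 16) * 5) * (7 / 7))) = 128 / 125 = 1.02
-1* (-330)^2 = -108900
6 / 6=1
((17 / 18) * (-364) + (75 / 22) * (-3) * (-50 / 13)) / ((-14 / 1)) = 391817 / 18018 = 21.75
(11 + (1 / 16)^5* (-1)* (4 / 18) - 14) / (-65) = 14155777 / 306708480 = 0.05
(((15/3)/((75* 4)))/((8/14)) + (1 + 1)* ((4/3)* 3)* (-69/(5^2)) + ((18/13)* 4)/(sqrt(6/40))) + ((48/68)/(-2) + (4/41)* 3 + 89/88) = -194125937/9200400 + 48* sqrt(15)/13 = -6.80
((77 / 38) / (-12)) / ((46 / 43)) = -3311 / 20976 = -0.16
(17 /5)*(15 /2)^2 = 765 /4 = 191.25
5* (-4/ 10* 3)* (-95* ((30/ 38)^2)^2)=1518750/ 6859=221.42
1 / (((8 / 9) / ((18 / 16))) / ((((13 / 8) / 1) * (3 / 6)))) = 1053 / 1024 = 1.03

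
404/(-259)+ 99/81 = -787/2331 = -0.34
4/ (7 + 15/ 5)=2/ 5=0.40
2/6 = 1/3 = 0.33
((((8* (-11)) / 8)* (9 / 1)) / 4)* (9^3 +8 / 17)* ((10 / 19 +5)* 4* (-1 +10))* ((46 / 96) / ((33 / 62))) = -8355607785 / 2584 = -3233594.34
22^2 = 484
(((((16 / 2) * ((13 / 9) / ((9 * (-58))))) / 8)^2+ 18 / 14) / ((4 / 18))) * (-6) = -198642019 / 5722164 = -34.71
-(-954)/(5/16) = 15264/5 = 3052.80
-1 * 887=-887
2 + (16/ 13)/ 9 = 2.14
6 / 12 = 1 / 2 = 0.50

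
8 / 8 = 1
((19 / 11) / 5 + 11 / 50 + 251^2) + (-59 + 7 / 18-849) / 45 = 1402910603 / 22275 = 62981.40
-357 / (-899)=357 / 899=0.40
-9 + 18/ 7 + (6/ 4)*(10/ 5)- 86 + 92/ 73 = -45054/ 511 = -88.17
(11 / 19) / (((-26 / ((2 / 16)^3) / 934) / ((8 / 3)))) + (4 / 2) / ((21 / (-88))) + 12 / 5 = -6.09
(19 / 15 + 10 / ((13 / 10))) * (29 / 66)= 50663 / 12870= 3.94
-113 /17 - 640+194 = -7695 /17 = -452.65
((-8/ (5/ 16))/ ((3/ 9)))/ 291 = -0.26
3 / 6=1 / 2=0.50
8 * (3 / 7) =24 / 7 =3.43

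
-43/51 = -0.84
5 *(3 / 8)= 15 / 8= 1.88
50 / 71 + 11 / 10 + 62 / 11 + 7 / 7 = 65921 / 7810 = 8.44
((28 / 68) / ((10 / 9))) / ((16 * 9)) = 7 / 2720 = 0.00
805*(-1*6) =-4830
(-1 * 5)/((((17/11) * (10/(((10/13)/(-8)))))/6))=165/884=0.19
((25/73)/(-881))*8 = -200/64313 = -0.00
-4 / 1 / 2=-2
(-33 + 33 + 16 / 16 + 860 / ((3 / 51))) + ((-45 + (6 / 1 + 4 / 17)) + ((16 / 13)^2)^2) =7081328890 / 485537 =14584.53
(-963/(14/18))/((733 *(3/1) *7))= -2889/35917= -0.08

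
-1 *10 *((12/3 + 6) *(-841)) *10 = 841000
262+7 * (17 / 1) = 381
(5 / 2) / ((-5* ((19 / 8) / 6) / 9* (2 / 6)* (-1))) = 648 / 19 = 34.11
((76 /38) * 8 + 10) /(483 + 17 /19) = 247 /4597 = 0.05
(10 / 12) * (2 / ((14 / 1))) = 0.12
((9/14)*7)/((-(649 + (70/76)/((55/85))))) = -1881/271877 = -0.01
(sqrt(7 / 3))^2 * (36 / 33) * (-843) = -23604 / 11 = -2145.82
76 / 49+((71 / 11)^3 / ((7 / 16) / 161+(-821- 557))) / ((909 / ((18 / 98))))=5180815906620 / 3340347806257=1.55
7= 7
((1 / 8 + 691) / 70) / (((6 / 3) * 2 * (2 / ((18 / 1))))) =49761 / 2240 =22.21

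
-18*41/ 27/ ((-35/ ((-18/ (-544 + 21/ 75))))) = 0.03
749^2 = 561001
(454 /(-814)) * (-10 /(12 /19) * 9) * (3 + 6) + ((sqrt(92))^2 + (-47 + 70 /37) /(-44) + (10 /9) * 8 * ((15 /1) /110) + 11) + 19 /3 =122377 /148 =826.87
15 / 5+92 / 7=113 / 7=16.14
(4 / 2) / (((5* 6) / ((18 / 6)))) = 1 / 5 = 0.20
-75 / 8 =-9.38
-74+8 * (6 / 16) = -71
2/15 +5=77/15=5.13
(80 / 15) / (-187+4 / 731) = -11696 / 410079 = -0.03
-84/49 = -12/7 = -1.71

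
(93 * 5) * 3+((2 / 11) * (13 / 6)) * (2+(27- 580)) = 38872 / 33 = 1177.94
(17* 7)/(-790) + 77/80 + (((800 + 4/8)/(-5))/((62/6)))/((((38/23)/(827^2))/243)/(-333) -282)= 7619922286354496359/8790776846990377760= 0.87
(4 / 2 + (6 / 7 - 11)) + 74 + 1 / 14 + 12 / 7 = 947 / 14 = 67.64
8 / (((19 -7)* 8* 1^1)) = 1 / 12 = 0.08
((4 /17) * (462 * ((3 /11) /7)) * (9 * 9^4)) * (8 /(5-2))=11337408 /17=666906.35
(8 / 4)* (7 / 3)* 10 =140 / 3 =46.67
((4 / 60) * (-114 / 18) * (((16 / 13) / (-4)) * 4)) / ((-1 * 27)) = -304 / 15795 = -0.02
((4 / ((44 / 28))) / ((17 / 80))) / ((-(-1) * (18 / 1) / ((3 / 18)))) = 560 / 5049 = 0.11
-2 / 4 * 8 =-4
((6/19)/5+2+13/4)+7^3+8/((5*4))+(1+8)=135931/380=357.71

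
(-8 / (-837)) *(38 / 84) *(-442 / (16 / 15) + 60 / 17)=-353875 / 199206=-1.78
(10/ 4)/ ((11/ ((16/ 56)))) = 0.06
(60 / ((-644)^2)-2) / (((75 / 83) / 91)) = -223733887 / 1110900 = -201.40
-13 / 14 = -0.93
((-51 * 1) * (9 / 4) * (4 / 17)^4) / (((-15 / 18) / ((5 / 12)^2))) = 360 / 4913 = 0.07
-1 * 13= -13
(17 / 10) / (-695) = -17 / 6950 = -0.00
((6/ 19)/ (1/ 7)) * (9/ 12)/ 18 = 7/ 76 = 0.09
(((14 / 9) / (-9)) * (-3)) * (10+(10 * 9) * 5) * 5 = 32200 / 27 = 1192.59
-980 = -980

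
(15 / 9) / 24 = 5 / 72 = 0.07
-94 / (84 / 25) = -1175 / 42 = -27.98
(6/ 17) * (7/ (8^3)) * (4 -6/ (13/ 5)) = 231/ 28288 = 0.01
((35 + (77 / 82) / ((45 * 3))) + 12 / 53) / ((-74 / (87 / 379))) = -599481359 / 5484956220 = -0.11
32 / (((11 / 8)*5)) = 256 / 55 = 4.65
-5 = -5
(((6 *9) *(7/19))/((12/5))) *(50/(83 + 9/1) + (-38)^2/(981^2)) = 844390715/186911892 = 4.52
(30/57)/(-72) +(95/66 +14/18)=16627/7524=2.21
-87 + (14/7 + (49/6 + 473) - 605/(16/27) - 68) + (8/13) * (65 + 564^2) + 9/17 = 2069611711/10608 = 195099.14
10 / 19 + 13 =257 / 19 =13.53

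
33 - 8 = 25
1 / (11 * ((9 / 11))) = 1 / 9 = 0.11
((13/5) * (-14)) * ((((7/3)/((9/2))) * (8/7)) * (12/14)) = -832/45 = -18.49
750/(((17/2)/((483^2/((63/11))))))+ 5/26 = 1588587085/442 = 3594088.43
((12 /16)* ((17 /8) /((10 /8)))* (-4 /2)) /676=-51 /13520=-0.00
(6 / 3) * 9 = 18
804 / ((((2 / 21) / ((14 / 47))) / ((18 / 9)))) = 236376 / 47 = 5029.28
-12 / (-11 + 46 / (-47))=564 / 563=1.00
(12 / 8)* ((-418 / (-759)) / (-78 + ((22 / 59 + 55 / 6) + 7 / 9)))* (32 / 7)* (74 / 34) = -23890752 / 196732823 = -0.12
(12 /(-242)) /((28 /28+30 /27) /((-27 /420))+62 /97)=23571 /15306379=0.00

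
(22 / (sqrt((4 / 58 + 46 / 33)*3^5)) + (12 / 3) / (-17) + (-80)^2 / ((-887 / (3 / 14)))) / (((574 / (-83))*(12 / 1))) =3901747 / 181762266- 913*sqrt(4466) / 4339440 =0.01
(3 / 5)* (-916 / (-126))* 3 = 458 / 35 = 13.09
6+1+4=11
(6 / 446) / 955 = 3 / 212965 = 0.00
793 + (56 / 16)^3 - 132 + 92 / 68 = 95911 / 136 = 705.23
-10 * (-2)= 20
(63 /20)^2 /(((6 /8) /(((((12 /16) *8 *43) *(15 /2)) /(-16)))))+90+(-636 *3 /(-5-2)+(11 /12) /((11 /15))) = -2769047 /2240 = -1236.18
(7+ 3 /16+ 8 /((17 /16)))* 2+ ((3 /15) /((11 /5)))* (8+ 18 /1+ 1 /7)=333119 /10472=31.81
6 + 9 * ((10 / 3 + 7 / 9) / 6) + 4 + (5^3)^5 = 183105468847 / 6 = 30517578141.17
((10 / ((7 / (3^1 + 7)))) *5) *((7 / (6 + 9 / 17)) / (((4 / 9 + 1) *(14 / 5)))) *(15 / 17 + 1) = 120000 / 3367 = 35.64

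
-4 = -4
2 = 2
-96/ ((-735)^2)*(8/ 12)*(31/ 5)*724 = -1436416/ 2701125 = -0.53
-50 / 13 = -3.85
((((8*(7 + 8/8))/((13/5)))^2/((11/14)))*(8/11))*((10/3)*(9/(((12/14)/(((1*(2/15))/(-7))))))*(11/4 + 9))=-269516800/61347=-4393.32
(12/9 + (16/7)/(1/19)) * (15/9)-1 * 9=4133/63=65.60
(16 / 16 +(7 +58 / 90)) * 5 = 43.22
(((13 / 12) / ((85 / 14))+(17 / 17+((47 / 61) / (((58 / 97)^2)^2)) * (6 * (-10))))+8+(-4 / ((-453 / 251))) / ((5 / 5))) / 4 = -2327499158631923 / 26580242387280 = -87.57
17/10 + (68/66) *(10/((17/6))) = 587/110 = 5.34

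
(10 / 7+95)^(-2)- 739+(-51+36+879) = 56953174 / 455625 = 125.00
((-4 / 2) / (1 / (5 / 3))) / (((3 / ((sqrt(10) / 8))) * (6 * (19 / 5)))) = -25 * sqrt(10) / 4104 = -0.02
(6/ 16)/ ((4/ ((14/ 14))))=3/ 32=0.09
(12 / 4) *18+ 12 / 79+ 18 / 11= 48480 / 869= 55.79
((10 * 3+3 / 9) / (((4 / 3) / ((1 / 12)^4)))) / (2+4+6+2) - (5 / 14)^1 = -414629 / 1161216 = -0.36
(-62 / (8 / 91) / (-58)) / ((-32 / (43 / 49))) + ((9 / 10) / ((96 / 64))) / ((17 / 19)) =1489211 / 4417280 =0.34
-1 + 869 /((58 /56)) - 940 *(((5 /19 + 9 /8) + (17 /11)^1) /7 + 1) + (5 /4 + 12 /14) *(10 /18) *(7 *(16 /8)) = -183100924 /381843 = -479.52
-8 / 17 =-0.47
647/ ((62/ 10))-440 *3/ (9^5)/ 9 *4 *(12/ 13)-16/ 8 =2435493961/ 23796747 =102.35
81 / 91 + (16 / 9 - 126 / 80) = 35803 / 32760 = 1.09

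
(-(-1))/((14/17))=17/14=1.21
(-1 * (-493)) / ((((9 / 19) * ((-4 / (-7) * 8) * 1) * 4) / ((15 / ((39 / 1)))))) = 327845 / 14976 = 21.89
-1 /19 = -0.05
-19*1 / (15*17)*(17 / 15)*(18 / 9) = -38 / 225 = -0.17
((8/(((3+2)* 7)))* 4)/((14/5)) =16/49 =0.33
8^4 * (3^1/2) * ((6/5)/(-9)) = -4096/5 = -819.20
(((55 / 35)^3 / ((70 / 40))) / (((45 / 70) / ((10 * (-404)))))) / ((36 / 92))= -989412160 / 27783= -35612.14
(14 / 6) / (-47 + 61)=1 / 6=0.17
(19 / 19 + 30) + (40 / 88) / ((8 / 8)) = 346 / 11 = 31.45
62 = 62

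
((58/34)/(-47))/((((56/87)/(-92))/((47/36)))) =19343/2856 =6.77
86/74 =43/37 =1.16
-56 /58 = -28 /29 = -0.97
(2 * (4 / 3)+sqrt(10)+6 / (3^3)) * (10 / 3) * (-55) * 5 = -2750 * sqrt(10) / 3-71500 / 27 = -5546.90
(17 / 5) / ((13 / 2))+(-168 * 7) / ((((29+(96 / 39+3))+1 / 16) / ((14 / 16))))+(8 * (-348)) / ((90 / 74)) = -3246372386 / 1400295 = -2318.35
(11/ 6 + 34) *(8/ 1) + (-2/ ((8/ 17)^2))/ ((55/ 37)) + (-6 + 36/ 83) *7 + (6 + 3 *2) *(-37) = -88687837/ 438240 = -202.37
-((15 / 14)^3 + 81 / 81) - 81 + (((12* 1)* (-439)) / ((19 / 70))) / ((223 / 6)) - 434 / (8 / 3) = -8931108293 / 11626328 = -768.18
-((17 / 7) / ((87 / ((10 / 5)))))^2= -1156 / 370881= -0.00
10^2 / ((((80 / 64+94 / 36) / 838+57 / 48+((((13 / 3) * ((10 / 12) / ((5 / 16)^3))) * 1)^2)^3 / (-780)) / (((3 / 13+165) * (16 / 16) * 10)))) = -28025582653828125000000000 / 596916854554105751801584370051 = -0.00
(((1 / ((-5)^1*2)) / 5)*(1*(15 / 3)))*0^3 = 0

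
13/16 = 0.81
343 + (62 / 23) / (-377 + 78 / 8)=342.99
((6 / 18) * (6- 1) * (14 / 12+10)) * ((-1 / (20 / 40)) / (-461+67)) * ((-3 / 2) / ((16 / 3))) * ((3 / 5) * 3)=-603 / 12608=-0.05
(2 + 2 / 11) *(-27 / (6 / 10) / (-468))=30 / 143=0.21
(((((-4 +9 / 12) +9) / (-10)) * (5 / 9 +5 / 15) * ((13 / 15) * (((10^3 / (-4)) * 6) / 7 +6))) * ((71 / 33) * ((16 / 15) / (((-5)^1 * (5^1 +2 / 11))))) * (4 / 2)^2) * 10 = -5434624 / 16625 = -326.89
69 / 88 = 0.78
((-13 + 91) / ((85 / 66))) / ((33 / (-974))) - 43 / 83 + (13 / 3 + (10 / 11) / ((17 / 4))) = -415236566 / 232815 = -1783.55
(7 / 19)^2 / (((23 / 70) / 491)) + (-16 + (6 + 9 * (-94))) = -5423238 / 8303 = -653.17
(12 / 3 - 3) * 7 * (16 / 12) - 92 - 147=-689 / 3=-229.67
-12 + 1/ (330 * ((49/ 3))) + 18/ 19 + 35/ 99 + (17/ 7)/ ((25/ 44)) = -29607563/ 4608450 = -6.42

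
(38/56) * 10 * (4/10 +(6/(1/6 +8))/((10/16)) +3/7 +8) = 46569/686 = 67.88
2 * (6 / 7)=12 / 7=1.71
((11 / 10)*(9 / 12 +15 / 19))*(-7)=-9009 / 760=-11.85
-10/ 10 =-1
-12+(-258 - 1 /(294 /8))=-270.03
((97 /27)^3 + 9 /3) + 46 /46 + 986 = 20398843 /19683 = 1036.37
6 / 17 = 0.35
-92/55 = -1.67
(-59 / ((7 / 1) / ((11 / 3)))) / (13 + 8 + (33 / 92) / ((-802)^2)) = -38404424432 / 26096073381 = -1.47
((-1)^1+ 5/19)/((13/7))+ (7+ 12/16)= 7265/988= 7.35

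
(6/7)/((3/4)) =8/7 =1.14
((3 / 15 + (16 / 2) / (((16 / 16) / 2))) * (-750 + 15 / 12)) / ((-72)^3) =599 / 18432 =0.03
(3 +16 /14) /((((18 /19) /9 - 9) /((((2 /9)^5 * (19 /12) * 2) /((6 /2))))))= -167504 /628694703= -0.00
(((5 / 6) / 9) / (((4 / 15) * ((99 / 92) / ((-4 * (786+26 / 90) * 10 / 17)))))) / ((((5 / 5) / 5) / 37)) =-15055466500 / 136323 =-110439.67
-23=-23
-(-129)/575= 129/575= 0.22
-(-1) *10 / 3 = 10 / 3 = 3.33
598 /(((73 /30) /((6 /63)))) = 23.41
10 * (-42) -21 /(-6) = -833 /2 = -416.50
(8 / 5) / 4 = 2 / 5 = 0.40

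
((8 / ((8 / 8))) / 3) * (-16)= -128 / 3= -42.67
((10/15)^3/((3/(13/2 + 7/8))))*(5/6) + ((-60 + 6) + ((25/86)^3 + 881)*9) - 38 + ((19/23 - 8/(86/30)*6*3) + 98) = 28035574137617/3554916984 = 7886.42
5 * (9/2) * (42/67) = 945/67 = 14.10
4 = 4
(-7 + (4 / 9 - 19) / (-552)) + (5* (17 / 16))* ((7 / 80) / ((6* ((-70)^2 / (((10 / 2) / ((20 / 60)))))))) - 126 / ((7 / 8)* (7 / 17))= -15877016003 / 44513280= -356.68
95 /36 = 2.64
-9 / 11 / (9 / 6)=-6 / 11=-0.55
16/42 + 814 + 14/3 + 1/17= 292421/357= 819.11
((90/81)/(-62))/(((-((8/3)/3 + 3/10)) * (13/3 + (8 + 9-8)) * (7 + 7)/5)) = 75/185752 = 0.00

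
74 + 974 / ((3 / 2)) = 2170 / 3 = 723.33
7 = 7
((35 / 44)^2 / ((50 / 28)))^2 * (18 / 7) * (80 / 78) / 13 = 252105 / 9897316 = 0.03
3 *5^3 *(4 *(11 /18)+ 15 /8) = 38875 /24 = 1619.79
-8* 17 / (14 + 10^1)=-17 / 3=-5.67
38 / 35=1.09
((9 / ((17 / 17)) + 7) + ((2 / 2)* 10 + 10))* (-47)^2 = 79524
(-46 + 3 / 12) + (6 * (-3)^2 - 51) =-171 / 4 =-42.75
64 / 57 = 1.12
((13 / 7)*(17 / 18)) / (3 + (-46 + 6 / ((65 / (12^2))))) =-14365 / 243306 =-0.06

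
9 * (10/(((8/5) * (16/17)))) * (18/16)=34425/512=67.24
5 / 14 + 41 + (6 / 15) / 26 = 37649 / 910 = 41.37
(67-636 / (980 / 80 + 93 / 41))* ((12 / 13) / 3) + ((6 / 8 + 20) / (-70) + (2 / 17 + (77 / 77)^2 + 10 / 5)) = 1467113757 / 147336280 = 9.96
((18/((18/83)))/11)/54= 83/594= 0.14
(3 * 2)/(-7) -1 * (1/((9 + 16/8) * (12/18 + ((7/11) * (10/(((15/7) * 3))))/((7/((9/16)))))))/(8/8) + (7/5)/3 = -10597/20685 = -0.51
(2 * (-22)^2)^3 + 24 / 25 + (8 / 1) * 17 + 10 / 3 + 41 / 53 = 3605481507941 / 3975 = 907039373.07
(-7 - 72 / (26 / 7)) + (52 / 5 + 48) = 2081 / 65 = 32.02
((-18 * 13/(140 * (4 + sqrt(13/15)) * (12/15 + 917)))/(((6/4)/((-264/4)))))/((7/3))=35640/3926419 - 594 * sqrt(195)/3926419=0.01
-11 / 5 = -2.20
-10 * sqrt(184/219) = -20 * sqrt(10074)/219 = -9.17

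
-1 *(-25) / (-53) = -25 / 53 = -0.47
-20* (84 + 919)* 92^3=-15620481280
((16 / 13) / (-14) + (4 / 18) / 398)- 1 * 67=-10933964 / 162981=-67.09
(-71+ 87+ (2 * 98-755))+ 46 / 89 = -48281 / 89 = -542.48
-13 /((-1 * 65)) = 1 /5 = 0.20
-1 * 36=-36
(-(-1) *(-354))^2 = 125316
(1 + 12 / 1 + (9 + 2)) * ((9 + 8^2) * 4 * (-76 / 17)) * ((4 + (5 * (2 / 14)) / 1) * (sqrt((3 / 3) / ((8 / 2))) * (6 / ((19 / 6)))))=-16651008 / 119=-139924.44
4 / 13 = 0.31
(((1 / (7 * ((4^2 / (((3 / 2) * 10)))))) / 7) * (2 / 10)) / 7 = 3 / 5488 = 0.00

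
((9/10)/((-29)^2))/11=9/92510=0.00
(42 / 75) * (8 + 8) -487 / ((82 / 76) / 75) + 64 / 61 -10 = -2116623176 / 62525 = -33852.43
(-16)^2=256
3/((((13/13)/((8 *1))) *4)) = 6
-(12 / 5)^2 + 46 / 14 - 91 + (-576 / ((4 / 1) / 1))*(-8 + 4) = 84442 / 175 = 482.53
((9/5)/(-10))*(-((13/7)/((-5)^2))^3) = 19773/267968750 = 0.00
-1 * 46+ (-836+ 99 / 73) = -64287 / 73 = -880.64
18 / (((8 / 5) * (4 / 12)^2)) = 405 / 4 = 101.25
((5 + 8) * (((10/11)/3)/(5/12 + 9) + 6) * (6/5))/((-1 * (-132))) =48737/68365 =0.71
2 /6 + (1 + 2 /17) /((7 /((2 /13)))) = 1661 /4641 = 0.36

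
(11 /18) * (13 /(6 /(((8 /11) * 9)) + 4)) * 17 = 4862 /177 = 27.47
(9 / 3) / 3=1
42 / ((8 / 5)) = 105 / 4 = 26.25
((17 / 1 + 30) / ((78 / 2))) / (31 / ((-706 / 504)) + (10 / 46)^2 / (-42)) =-0.05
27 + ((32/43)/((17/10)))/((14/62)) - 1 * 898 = -4446987/5117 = -869.06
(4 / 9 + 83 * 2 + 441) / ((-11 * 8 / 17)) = -8449 / 72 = -117.35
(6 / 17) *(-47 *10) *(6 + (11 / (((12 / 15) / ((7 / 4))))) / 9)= -293515 / 204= -1438.80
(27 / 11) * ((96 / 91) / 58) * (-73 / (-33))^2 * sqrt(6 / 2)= 767376 * sqrt(3) / 3512509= 0.38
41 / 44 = 0.93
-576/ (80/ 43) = -1548/ 5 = -309.60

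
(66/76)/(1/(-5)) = -165/38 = -4.34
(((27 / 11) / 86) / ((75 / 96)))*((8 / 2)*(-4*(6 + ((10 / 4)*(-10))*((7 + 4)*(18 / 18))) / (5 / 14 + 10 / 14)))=8676864 / 59125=146.75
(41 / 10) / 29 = 41 / 290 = 0.14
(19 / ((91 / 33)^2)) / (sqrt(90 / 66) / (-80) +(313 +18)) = 331056 * sqrt(165) / 12774426920437 +96429991680 / 12774426920437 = 0.01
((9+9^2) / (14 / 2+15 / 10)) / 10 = 18 / 17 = 1.06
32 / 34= 16 / 17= 0.94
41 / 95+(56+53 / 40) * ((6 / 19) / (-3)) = -2129 / 380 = -5.60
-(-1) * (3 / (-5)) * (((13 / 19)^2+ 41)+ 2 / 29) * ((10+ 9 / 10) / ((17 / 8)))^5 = -88496.35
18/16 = 9/8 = 1.12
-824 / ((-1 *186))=412 / 93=4.43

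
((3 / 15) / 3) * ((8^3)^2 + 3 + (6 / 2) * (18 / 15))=1310753 / 75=17476.71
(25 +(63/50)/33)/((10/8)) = 27542/1375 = 20.03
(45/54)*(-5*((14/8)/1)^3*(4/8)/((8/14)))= -60025/3072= -19.54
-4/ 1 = -4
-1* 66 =-66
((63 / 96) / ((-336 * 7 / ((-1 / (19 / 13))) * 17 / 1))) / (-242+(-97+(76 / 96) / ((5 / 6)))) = -65 / 1956687488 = -0.00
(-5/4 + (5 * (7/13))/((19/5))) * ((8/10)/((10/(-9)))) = 963/2470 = 0.39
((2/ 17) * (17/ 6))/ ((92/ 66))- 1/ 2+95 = 2179/ 23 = 94.74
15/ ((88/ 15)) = 225/ 88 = 2.56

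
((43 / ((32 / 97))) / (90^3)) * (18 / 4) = 4171 / 5184000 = 0.00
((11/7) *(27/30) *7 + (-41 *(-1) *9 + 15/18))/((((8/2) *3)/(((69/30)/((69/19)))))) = 13528/675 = 20.04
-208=-208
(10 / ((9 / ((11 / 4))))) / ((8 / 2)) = 55 / 72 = 0.76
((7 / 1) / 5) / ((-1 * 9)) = -7 / 45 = -0.16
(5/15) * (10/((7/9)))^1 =30/7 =4.29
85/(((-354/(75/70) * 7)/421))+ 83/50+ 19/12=-2651608/216825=-12.23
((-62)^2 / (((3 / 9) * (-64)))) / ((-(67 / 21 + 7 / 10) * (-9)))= -33635 / 6536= -5.15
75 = 75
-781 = -781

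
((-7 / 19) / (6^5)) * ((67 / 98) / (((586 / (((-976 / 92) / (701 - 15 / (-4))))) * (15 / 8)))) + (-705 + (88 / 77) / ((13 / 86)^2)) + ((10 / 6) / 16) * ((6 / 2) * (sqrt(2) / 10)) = -145632928168048526 / 222345513401895 + sqrt(2) / 32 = -654.94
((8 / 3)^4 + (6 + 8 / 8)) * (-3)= -4663 / 27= -172.70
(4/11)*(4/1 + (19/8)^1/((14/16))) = 188/77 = 2.44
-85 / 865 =-17 / 173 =-0.10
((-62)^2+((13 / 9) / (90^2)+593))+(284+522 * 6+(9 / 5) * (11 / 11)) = 572614933 / 72900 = 7854.80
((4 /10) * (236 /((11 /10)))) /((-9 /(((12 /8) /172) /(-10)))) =59 /7095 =0.01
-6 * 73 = -438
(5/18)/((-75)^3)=-1/1518750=-0.00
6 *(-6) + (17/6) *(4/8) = -415/12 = -34.58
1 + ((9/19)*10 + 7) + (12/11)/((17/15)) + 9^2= 336467/3553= 94.70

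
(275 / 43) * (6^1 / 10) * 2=330 / 43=7.67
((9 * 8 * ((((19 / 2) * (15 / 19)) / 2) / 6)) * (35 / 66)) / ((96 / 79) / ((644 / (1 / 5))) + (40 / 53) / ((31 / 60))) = 18285152375 / 1119561168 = 16.33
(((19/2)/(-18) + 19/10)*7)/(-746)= -1729/134280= -0.01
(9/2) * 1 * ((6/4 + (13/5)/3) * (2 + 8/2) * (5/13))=24.58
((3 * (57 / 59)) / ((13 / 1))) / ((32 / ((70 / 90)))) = 133 / 24544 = 0.01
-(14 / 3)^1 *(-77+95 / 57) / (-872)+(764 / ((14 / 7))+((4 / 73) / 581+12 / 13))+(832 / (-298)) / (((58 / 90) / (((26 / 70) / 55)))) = 98335254227225627 / 257091846601590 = 382.49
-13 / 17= -0.76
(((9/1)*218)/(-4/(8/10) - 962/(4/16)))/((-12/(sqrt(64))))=1308/3853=0.34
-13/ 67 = -0.19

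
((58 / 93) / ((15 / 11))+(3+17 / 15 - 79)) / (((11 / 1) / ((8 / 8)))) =-103801 / 15345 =-6.76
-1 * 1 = -1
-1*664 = -664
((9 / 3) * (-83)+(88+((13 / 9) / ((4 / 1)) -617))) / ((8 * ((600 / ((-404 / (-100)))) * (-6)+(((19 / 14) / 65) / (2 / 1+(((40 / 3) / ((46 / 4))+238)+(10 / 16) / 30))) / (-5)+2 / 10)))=155704578199625 / 1427042989783584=0.11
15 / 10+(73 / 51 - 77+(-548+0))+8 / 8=-63349 / 102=-621.07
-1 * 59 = -59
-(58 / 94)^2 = -841 / 2209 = -0.38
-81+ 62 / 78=-3128 / 39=-80.21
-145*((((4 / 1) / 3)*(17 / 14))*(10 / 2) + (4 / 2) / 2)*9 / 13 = -83085 / 91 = -913.02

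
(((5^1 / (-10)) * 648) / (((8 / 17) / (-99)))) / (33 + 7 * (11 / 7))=1549.12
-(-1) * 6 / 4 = 3 / 2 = 1.50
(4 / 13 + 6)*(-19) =-1558 / 13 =-119.85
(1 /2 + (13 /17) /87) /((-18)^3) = -1505 /17251056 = -0.00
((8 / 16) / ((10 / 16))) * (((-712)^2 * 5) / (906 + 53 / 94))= 190610944 / 85217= 2236.77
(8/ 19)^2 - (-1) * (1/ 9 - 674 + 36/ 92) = -673.32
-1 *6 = -6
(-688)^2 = 473344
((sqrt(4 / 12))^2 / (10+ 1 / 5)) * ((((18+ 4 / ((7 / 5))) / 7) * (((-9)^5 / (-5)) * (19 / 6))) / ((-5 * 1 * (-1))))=3033369 / 4165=728.30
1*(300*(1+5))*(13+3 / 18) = 23700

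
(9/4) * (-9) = -20.25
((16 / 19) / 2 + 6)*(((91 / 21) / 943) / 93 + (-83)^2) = 44234.63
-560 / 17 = -32.94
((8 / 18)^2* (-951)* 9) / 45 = -5072 / 135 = -37.57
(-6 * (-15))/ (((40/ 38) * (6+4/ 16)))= 342/ 25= 13.68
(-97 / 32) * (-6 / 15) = 97 / 80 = 1.21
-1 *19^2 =-361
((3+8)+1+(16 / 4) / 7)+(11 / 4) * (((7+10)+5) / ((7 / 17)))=319 / 2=159.50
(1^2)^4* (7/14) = 1/2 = 0.50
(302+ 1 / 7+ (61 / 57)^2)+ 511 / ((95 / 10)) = 8121016 / 22743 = 357.08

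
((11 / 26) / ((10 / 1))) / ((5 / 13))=11 / 100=0.11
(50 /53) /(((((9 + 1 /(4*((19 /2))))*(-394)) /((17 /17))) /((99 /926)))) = -0.00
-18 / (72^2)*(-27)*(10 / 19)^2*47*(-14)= -24675 / 1444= -17.09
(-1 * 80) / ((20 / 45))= -180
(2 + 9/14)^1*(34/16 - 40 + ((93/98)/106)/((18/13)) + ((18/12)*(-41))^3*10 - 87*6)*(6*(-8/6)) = 2682778303936/54537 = 49191893.65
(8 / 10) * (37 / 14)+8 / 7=114 / 35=3.26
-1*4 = -4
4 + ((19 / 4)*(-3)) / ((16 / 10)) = -157 / 32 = -4.91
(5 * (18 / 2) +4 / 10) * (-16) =-726.40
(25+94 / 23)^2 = 447561 / 529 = 846.05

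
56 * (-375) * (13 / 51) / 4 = -1338.24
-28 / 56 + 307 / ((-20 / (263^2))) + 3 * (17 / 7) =-148643231 / 140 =-1061737.36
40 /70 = 4 /7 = 0.57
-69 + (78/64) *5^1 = -2013/32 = -62.91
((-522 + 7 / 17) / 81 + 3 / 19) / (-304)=82171 / 3976776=0.02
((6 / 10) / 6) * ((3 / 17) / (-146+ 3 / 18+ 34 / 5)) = -9 / 70907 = -0.00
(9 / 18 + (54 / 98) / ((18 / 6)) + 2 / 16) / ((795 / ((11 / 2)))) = 3487 / 623280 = 0.01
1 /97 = 0.01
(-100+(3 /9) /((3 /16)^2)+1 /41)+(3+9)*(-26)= -445561 /1107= -402.49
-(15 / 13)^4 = -50625 / 28561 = -1.77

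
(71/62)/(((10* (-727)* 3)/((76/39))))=-1349/13184145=-0.00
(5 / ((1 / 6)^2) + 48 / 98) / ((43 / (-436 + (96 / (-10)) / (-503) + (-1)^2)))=-9675132588 / 5299105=-1825.81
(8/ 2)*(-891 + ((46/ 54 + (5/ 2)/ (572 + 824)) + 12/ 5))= -334609357/ 94230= -3550.99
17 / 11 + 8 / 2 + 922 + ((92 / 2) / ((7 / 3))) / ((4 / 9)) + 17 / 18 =674183 / 693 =972.85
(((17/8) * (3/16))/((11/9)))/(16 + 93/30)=2295/134464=0.02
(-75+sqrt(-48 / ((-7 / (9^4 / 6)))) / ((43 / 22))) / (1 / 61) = -4575+217404* sqrt(14) / 301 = -1872.50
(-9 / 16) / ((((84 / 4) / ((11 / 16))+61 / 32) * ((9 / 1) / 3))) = -66 / 11423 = -0.01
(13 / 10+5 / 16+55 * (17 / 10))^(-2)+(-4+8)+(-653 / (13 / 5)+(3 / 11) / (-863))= -1765914756613688 / 7144996187329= -247.15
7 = 7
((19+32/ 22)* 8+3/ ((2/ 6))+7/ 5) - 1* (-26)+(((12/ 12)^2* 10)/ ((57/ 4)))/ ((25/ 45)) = 210358/ 1045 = 201.30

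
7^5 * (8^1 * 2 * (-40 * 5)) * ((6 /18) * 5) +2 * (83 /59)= -15865807502 /177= -89637330.52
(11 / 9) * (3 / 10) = 0.37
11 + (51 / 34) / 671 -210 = -267055 / 1342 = -199.00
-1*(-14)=14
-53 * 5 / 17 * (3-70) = 17755 / 17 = 1044.41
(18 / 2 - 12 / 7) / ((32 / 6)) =153 / 112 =1.37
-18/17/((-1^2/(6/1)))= 108/17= 6.35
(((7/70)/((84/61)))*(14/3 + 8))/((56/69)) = 26657/23520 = 1.13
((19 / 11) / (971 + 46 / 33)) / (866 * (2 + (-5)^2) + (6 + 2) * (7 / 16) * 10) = 57 / 751428113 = 0.00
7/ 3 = 2.33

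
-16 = -16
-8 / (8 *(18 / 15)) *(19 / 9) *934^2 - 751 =-1535451.37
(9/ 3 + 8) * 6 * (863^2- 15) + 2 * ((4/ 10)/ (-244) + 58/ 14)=104943303823/ 2135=49153772.28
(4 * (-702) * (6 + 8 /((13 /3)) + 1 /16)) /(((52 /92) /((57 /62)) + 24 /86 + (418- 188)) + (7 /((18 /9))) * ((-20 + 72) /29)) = -72610397055 /775458212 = -93.64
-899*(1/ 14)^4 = -899/ 38416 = -0.02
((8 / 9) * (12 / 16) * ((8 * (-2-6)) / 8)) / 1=-5.33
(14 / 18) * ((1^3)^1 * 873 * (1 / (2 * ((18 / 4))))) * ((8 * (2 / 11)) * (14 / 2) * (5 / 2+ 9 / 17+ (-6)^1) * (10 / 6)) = -19202120 / 5049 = -3803.15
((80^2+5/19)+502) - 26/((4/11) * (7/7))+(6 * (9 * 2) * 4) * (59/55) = 15244839/2090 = 7294.18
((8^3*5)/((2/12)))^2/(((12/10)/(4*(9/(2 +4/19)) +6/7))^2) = 2359296000000/49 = 48148897959.18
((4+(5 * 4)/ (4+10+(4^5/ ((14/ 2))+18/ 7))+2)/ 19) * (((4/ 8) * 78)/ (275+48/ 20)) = 22685/ 500707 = 0.05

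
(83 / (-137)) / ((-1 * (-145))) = -83 / 19865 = -0.00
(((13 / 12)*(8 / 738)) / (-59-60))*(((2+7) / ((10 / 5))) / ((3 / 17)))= -13 / 5166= -0.00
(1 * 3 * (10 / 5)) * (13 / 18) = 13 / 3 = 4.33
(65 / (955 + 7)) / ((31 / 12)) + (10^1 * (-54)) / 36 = -17175 / 1147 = -14.97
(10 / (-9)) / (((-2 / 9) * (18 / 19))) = 95 / 18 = 5.28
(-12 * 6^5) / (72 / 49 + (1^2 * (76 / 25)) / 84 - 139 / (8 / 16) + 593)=-171460800 / 581579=-294.82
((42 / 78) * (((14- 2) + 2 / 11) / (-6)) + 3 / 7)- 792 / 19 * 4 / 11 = -902788 / 57057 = -15.82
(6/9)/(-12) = -1/18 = -0.06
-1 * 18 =-18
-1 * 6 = -6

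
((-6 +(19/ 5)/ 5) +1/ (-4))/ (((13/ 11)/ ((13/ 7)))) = -6039/ 700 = -8.63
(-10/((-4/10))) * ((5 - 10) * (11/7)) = -1375/7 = -196.43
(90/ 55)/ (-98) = -9/ 539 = -0.02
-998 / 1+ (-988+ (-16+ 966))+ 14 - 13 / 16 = -1022.81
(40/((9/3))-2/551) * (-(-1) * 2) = 44068/1653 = 26.66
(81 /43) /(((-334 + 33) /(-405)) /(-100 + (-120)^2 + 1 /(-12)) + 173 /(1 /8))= 1876435065 /1378647009652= 0.00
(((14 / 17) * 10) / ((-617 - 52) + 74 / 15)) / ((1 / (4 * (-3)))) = 3600 / 24191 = 0.15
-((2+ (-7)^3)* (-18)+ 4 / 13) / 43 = -79798 / 559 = -142.75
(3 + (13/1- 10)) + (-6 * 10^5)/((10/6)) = -359994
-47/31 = -1.52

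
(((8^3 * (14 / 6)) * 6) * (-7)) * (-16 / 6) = 401408 / 3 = 133802.67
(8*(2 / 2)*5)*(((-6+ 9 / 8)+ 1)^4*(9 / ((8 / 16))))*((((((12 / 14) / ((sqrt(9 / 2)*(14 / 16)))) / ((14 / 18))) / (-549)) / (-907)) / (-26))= -41558445*sqrt(2) / 7894498976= -0.01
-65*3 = -195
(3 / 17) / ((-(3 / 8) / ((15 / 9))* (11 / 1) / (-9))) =120 / 187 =0.64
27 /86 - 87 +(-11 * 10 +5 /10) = -8436 /43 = -196.19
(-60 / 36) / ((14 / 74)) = -185 / 21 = -8.81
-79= -79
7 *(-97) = -679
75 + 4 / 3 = 229 / 3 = 76.33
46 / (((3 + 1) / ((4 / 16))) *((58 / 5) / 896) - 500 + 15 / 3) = -6440 / 69271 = -0.09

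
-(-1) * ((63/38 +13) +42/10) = 3583/190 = 18.86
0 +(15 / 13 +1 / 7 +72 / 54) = 718 / 273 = 2.63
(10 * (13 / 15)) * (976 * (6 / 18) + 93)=32630 / 9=3625.56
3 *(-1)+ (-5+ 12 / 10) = -34 / 5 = -6.80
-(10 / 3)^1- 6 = -28 / 3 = -9.33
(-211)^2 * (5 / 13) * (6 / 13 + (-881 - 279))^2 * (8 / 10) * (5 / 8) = 25290763542490 / 2197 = 11511499109.01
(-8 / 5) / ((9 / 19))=-152 / 45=-3.38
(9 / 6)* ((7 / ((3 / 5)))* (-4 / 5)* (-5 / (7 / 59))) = 590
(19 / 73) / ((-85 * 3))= -19 / 18615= -0.00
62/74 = 31/37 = 0.84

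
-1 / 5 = -0.20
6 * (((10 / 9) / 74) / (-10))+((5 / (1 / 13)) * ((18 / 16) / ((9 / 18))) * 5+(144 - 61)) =361523 / 444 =814.24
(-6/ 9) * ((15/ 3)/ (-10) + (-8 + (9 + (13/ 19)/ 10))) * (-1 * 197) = 7092/ 95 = 74.65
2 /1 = 2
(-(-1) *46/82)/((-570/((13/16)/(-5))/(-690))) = -0.11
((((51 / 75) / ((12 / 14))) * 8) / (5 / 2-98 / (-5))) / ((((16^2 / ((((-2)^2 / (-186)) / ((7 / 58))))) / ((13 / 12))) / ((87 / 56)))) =-841 / 2499840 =-0.00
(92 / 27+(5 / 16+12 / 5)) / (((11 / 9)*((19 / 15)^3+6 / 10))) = 2974275 / 1563584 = 1.90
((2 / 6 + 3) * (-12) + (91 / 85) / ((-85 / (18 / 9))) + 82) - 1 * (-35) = 556143 / 7225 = 76.97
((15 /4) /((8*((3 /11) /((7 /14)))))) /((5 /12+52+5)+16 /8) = 165 /11408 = 0.01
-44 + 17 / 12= -511 / 12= -42.58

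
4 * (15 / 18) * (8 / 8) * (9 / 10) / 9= 1 / 3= 0.33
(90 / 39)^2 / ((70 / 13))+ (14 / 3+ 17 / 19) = 33977 / 5187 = 6.55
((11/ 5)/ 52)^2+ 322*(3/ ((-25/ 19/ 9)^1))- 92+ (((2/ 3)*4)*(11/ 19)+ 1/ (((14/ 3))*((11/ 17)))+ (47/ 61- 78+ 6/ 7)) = -122597939726767/ 18098480400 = -6773.94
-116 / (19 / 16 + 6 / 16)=-1856 / 25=-74.24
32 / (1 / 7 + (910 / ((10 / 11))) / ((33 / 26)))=672 / 16565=0.04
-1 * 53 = -53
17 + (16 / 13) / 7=1563 / 91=17.18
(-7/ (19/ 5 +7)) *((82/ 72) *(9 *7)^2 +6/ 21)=-632875/ 216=-2929.98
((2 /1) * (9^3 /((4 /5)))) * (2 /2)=3645 /2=1822.50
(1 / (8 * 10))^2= 1 / 6400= 0.00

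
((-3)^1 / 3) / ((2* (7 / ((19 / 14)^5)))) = -2476099 / 7529536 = -0.33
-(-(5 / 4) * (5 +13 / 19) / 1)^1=135 / 19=7.11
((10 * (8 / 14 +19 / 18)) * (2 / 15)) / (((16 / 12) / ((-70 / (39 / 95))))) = -97375 / 351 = -277.42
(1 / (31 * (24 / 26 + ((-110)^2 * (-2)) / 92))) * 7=-0.00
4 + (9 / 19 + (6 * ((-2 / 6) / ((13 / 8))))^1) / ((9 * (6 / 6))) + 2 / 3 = 10187 / 2223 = 4.58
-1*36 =-36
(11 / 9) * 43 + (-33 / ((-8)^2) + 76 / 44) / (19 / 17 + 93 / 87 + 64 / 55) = 2768892829 / 52324992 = 52.92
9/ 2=4.50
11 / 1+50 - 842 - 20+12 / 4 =-798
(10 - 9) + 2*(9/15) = 11/5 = 2.20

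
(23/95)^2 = 529/9025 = 0.06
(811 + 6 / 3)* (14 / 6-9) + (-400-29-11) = -5860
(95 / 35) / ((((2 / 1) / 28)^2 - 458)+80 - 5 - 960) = -532 / 263227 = -0.00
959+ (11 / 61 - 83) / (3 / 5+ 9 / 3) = 171287 / 183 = 935.99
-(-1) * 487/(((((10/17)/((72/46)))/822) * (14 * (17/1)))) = 3602826/805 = 4475.56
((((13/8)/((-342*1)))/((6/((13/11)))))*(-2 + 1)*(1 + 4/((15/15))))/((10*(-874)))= -169/315646848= -0.00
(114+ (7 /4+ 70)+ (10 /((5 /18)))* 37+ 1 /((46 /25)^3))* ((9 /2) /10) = 1329726051 /1946720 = 683.06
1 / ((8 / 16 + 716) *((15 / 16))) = 32 / 21495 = 0.00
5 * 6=30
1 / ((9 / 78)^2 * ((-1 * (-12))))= 169 / 27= 6.26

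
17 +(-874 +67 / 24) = -854.21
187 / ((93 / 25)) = 4675 / 93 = 50.27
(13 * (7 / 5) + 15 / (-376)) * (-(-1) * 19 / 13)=648679 / 24440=26.54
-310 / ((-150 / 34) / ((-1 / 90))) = -527 / 675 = -0.78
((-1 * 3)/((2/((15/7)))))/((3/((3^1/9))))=-5/14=-0.36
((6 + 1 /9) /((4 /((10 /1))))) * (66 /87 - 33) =-257125 /522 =-492.58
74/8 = 37/4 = 9.25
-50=-50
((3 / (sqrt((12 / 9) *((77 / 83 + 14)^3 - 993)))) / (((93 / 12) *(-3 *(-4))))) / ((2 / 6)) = 0.00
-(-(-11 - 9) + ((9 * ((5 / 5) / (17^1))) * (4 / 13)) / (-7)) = -30904 / 1547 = -19.98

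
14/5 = 2.80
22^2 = 484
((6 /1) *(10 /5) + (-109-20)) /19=-117 /19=-6.16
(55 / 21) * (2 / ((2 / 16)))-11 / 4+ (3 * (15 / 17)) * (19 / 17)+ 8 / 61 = 62557009 / 1480836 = 42.24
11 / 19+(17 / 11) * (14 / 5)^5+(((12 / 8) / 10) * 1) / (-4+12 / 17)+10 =40453680173 / 146300000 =276.51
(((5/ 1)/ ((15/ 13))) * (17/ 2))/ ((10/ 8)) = 442/ 15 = 29.47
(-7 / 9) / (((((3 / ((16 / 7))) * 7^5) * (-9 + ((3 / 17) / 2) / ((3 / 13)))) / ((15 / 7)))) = 0.00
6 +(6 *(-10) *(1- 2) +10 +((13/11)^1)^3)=103353/1331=77.65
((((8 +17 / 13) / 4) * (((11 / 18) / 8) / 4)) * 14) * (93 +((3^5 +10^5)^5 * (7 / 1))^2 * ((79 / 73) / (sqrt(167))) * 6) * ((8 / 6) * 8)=16739514890214512031685810000000000000000000000000000.00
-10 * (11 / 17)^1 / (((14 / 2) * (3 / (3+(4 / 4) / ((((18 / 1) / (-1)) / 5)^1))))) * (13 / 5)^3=-169169 / 11475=-14.74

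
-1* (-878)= 878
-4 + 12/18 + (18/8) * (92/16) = 461/48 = 9.60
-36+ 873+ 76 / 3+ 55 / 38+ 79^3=56304917 / 114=493902.78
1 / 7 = 0.14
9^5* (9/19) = 531441/19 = 27970.58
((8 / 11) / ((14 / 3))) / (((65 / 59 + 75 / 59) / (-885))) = -31329 / 539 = -58.12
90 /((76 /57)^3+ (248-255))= -19.44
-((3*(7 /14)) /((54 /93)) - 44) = 497 /12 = 41.42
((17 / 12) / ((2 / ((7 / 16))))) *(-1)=-119 / 384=-0.31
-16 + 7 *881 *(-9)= -55519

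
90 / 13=6.92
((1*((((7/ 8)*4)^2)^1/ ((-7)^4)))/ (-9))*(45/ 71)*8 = -10/ 3479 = -0.00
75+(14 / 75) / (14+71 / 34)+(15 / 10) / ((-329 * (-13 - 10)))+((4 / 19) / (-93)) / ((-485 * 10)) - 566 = -17416480664530207 / 35472299972550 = -490.99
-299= -299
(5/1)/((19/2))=10/19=0.53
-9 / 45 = -1 / 5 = -0.20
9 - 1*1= 8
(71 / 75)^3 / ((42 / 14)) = 357911 / 1265625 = 0.28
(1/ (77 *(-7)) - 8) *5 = -21565/ 539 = -40.01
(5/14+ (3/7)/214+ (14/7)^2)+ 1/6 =20339/4494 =4.53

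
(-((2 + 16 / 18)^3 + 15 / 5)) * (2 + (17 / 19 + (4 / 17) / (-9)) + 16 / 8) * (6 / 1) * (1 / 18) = -44.00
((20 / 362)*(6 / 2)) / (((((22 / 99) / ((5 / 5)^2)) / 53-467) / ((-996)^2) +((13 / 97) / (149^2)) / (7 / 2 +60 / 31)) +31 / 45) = 51511297214820607200 / 213950255695121865787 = 0.24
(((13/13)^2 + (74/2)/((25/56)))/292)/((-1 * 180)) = -233/146000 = -0.00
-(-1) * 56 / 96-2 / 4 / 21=47 / 84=0.56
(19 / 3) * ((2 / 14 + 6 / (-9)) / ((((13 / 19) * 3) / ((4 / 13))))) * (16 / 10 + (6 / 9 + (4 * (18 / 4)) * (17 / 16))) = -10193557 / 958230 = -10.64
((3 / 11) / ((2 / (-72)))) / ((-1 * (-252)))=-3 / 77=-0.04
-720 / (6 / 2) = -240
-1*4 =-4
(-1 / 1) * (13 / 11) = -13 / 11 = -1.18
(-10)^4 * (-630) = -6300000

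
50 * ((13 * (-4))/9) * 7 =-18200/9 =-2022.22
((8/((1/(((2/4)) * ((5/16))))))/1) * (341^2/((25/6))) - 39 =348453/10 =34845.30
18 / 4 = 9 / 2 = 4.50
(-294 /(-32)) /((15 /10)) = 49 /8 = 6.12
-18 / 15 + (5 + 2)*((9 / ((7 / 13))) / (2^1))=573 / 10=57.30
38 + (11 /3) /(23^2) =60317 /1587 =38.01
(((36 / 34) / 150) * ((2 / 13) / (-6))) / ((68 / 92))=-23 / 93925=-0.00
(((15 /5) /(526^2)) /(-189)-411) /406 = -7163971669 /7076818728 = -1.01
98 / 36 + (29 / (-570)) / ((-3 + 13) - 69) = 137366 / 50445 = 2.72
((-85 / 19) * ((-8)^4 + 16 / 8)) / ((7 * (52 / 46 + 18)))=-801159 / 5852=-136.90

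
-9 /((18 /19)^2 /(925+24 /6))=-335369 /36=-9315.81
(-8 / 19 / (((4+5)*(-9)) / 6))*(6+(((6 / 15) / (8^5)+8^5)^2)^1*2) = 7205759429294161921 / 107583897600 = 66978047.74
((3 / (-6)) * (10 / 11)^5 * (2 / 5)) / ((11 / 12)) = -240000 / 1771561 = -0.14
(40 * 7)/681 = 280/681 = 0.41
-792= -792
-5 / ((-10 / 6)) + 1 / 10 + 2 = 51 / 10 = 5.10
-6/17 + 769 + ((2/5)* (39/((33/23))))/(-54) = 19399412/25245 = 768.45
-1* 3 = -3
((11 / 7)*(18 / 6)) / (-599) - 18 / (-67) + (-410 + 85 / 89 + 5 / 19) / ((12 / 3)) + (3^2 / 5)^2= -98.69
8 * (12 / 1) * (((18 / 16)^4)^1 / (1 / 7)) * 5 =688905 / 128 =5382.07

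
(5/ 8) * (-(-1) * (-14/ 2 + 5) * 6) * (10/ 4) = -75/ 4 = -18.75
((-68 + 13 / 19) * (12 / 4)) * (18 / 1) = -69066 / 19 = -3635.05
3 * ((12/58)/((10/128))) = 1152/145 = 7.94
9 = 9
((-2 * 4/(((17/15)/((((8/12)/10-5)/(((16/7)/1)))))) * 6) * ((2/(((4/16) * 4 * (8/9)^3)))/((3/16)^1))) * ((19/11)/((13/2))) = 3587409/9724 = 368.92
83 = 83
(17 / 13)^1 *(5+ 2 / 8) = 357 / 52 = 6.87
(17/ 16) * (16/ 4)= 17/ 4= 4.25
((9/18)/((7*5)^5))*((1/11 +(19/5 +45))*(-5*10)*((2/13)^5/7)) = -86048/300315469829375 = -0.00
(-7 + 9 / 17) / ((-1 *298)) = 55 / 2533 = 0.02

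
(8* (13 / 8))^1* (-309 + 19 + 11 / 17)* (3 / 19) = -191841 / 323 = -593.93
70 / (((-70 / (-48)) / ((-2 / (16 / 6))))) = -36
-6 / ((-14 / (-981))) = -2943 / 7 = -420.43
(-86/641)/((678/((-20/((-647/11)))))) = -9460/140592453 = -0.00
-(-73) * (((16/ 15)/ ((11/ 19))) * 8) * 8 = 1420288/ 165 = 8607.81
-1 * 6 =-6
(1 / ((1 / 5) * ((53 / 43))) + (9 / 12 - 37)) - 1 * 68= -21241 / 212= -100.19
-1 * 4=-4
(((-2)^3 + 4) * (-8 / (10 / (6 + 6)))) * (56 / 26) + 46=8366 / 65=128.71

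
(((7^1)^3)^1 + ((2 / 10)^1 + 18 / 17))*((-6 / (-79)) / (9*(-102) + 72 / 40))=-0.03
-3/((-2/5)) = 15/2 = 7.50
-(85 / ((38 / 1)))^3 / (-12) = 614125 / 658464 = 0.93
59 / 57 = 1.04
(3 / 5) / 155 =3 / 775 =0.00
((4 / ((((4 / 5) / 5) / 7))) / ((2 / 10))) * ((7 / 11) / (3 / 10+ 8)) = 61250 / 913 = 67.09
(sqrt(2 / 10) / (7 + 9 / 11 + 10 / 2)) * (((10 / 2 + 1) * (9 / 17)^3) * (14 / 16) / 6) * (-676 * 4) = -6324318 * sqrt(5) / 1154555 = -12.25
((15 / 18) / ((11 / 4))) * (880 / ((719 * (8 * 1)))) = 100 / 2157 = 0.05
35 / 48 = 0.73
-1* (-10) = 10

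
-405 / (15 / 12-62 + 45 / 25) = 900 / 131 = 6.87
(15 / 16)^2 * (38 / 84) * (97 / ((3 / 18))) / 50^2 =16587 / 179200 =0.09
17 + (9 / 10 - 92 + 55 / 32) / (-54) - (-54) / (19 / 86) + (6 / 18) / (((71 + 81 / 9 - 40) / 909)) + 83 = 6450599 / 18240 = 353.65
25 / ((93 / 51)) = 425 / 31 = 13.71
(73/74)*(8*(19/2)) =2774/37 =74.97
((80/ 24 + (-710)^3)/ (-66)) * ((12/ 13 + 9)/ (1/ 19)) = 39874538765/ 39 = 1022424070.90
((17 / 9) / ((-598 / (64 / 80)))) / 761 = -0.00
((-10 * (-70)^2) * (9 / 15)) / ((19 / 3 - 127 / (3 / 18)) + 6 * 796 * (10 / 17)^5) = 17890198200 / 255145117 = 70.12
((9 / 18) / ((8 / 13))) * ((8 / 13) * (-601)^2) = 361201 / 2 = 180600.50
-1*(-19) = 19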